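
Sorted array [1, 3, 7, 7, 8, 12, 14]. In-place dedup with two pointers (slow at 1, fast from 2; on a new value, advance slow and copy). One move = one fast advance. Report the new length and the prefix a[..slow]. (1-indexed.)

slow=1 fast=2: a[fast]=3≠a[slow]=1 write a[2]=3, slow++,fast++
slow=2 fast=3: a[fast]=7≠a[slow]=3 write a[3]=7, slow++,fast++
slow=3 fast=4: a[fast]=7=a[slow] dup, fast++
slow=3 fast=5: a[fast]=8≠a[slow]=7 write a[4]=8, slow++,fast++
slow=4 fast=6: a[fast]=12≠a[slow]=8 write a[5]=12, slow++,fast++
slow=5 fast=7: a[fast]=14≠a[slow]=12 write a[6]=14, slow++,fast++

length 6; prefix = [1, 3, 7, 8, 12, 14]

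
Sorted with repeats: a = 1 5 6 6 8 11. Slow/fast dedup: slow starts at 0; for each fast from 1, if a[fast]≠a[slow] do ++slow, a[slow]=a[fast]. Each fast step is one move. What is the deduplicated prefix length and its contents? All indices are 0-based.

(s=0,f=1) a[fast]=5≠a[slow]=1 write a[1]=5 → slow++,fast++
(s=1,f=2) a[fast]=6≠a[slow]=5 write a[2]=6 → slow++,fast++
(s=2,f=3) a[fast]=6=a[slow] dup → fast++
(s=2,f=4) a[fast]=8≠a[slow]=6 write a[3]=8 → slow++,fast++
(s=3,f=5) a[fast]=11≠a[slow]=8 write a[4]=11 → slow++,fast++

length 5; prefix = [1, 5, 6, 8, 11]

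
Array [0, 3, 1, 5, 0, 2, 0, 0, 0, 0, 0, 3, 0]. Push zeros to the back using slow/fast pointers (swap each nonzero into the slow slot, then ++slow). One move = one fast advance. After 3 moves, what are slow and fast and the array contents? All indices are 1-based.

slow=1 fast=1: a[fast]=0, fast++
slow=1 fast=2: a[fast]=3≠0 swap→a[1]=3, slow++,fast++
slow=2 fast=3: a[fast]=1≠0 swap→a[2]=1, slow++,fast++

slow=3, fast=4, a=[3, 1, 0, 5, 0, 2, 0, 0, 0, 0, 0, 3, 0]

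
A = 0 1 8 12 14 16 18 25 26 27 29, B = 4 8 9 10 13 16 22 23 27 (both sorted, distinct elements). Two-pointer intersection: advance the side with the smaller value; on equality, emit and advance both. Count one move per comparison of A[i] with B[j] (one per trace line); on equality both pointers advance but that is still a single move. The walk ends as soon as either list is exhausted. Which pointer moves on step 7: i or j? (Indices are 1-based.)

i=1 j=1: 0<4, i++
i=2 j=1: 1<4, i++
i=3 j=1: 8>4, j++
i=3 j=2: 8==8 emit, i++,j++
i=4 j=3: 12>9, j++
i=4 j=4: 12>10, j++
i=4 j=5: 12<13, i++

i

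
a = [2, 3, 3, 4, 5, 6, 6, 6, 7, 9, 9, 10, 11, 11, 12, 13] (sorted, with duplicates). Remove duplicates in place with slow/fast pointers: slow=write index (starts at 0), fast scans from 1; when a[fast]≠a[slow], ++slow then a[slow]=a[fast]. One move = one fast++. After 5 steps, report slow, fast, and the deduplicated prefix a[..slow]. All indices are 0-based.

slow=0 fast=1: a[fast]=3≠a[slow]=2 write a[1]=3, slow++,fast++
slow=1 fast=2: a[fast]=3=a[slow] dup, fast++
slow=1 fast=3: a[fast]=4≠a[slow]=3 write a[2]=4, slow++,fast++
slow=2 fast=4: a[fast]=5≠a[slow]=4 write a[3]=5, slow++,fast++
slow=3 fast=5: a[fast]=6≠a[slow]=5 write a[4]=6, slow++,fast++

slow=4, fast=6, prefix=[2, 3, 4, 5, 6]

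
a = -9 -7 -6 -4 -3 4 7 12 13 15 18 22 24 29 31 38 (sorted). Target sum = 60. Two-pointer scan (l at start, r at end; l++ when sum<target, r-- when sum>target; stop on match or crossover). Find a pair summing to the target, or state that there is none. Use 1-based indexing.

l=1 r=16: -9+38=29 <60, l++
l=2 r=16: -7+38=31 <60, l++
l=3 r=16: -6+38=32 <60, l++
l=4 r=16: -4+38=34 <60, l++
l=5 r=16: -3+38=35 <60, l++
l=6 r=16: 4+38=42 <60, l++
l=7 r=16: 7+38=45 <60, l++
l=8 r=16: 12+38=50 <60, l++
l=9 r=16: 13+38=51 <60, l++
l=10 r=16: 15+38=53 <60, l++
l=11 r=16: 18+38=56 <60, l++
l=12 r=16: 22+38=60, found

(22, 38)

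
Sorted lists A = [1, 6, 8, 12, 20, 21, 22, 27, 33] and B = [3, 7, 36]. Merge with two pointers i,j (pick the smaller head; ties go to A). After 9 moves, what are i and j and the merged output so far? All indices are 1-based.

[i=1,j=1] A[i]=1<=B[j]=3 take 1 → i++
[i=2,j=1] A[i]=6>B[j]=3 take 3 → j++
[i=2,j=2] A[i]=6<=B[j]=7 take 6 → i++
[i=3,j=2] A[i]=8>B[j]=7 take 7 → j++
[i=3,j=3] A[i]=8<=B[j]=36 take 8 → i++
[i=4,j=3] A[i]=12<=B[j]=36 take 12 → i++
[i=5,j=3] A[i]=20<=B[j]=36 take 20 → i++
[i=6,j=3] A[i]=21<=B[j]=36 take 21 → i++
[i=7,j=3] A[i]=22<=B[j]=36 take 22 → i++

i=8, j=3, merged so far=[1, 3, 6, 7, 8, 12, 20, 21, 22]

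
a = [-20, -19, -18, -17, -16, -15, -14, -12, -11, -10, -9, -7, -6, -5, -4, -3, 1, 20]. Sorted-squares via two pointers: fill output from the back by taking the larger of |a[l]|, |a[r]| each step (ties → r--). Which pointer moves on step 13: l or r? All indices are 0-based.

l=0 r=17: |-20|<=|20| out[17]=400, r--
l=0 r=16: |-20|>|1| out[16]=400, l++
l=1 r=16: |-19|>|1| out[15]=361, l++
l=2 r=16: |-18|>|1| out[14]=324, l++
l=3 r=16: |-17|>|1| out[13]=289, l++
l=4 r=16: |-16|>|1| out[12]=256, l++
l=5 r=16: |-15|>|1| out[11]=225, l++
l=6 r=16: |-14|>|1| out[10]=196, l++
l=7 r=16: |-12|>|1| out[9]=144, l++
l=8 r=16: |-11|>|1| out[8]=121, l++
l=9 r=16: |-10|>|1| out[7]=100, l++
l=10 r=16: |-9|>|1| out[6]=81, l++
l=11 r=16: |-7|>|1| out[5]=49, l++

l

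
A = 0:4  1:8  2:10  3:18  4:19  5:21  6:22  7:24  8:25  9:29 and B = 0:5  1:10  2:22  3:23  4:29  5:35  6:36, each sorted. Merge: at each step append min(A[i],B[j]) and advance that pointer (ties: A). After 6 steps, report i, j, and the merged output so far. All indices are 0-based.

[i=0,j=0] A[i]=4<=B[j]=5 take 4 → i++
[i=1,j=0] A[i]=8>B[j]=5 take 5 → j++
[i=1,j=1] A[i]=8<=B[j]=10 take 8 → i++
[i=2,j=1] A[i]=10<=B[j]=10 take 10 → i++
[i=3,j=1] A[i]=18>B[j]=10 take 10 → j++
[i=3,j=2] A[i]=18<=B[j]=22 take 18 → i++

i=4, j=2, merged so far=[4, 5, 8, 10, 10, 18]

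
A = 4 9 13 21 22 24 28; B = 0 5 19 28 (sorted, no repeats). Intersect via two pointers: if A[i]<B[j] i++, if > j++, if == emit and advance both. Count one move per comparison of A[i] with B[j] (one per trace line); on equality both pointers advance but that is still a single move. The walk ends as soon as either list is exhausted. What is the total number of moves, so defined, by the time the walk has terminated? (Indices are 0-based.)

[i=0,j=0] 4>0 → j++
[i=0,j=1] 4<5 → i++
[i=1,j=1] 9>5 → j++
[i=1,j=2] 9<19 → i++
[i=2,j=2] 13<19 → i++
[i=3,j=2] 21>19 → j++
[i=3,j=3] 21<28 → i++
[i=4,j=3] 22<28 → i++
[i=5,j=3] 24<28 → i++
[i=6,j=3] 28==28 emit → i++,j++

10 moves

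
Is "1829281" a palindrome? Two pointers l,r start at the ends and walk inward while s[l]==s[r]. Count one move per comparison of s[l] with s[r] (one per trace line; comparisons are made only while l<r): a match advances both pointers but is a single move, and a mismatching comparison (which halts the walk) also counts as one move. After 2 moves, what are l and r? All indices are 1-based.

l=3, r=5

[1,7] '1'=='1' → l++,r--
[2,6] '8'=='8' → l++,r--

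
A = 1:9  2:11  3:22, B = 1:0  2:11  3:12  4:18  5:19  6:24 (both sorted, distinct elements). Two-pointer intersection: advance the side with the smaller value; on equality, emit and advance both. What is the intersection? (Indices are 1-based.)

intersection = [11]

[i=1,j=1] 9>0 → j++
[i=1,j=2] 9<11 → i++
[i=2,j=2] 11==11 emit → i++,j++
[i=3,j=3] 22>12 → j++
[i=3,j=4] 22>18 → j++
[i=3,j=5] 22>19 → j++
[i=3,j=6] 22<24 → i++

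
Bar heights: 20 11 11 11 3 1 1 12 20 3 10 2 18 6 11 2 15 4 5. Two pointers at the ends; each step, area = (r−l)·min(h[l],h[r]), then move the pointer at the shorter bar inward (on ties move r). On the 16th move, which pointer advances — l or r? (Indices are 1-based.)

[1,19] min(20,5)*18=90 best=90 * → r--
[1,18] min(20,4)*17=68 best=90 → r--
[1,17] min(20,15)*16=240 best=240 * → r--
[1,16] min(20,2)*15=30 best=240 → r--
[1,15] min(20,11)*14=154 best=240 → r--
[1,14] min(20,6)*13=78 best=240 → r--
[1,13] min(20,18)*12=216 best=240 → r--
[1,12] min(20,2)*11=22 best=240 → r--
[1,11] min(20,10)*10=100 best=240 → r--
[1,10] min(20,3)*9=27 best=240 → r--
[1,9] min(20,20)*8=160 best=240 → r--
[1,8] min(20,12)*7=84 best=240 → r--
[1,7] min(20,1)*6=6 best=240 → r--
[1,6] min(20,1)*5=5 best=240 → r--
[1,5] min(20,3)*4=12 best=240 → r--
[1,4] min(20,11)*3=33 best=240 → r--

r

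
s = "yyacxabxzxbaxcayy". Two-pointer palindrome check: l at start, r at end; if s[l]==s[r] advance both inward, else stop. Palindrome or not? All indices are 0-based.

palindrome

[0,16] 'y'=='y' → l++,r--
[1,15] 'y'=='y' → l++,r--
[2,14] 'a'=='a' → l++,r--
[3,13] 'c'=='c' → l++,r--
[4,12] 'x'=='x' → l++,r--
[5,11] 'a'=='a' → l++,r--
[6,10] 'b'=='b' → l++,r--
[7,9] 'x'=='x' → l++,r--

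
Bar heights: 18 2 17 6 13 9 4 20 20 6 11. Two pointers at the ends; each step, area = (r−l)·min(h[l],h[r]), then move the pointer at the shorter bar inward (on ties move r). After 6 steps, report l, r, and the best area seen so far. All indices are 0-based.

[0,10] min(18,11)*10=110 best=110 * → r--
[0,9] min(18,6)*9=54 best=110 → r--
[0,8] min(18,20)*8=144 best=144 * → l++
[1,8] min(2,20)*7=14 best=144 → l++
[2,8] min(17,20)*6=102 best=144 → l++
[3,8] min(6,20)*5=30 best=144 → l++

l=4, r=8, best area=144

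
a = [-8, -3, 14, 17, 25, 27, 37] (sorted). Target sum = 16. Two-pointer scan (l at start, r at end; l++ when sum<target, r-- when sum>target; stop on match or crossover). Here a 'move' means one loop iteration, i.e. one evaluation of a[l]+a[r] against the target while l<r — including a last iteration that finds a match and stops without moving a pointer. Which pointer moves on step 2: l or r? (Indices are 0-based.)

r

[0,6] -8+37=29 >16 → r--
[0,5] -8+27=19 >16 → r--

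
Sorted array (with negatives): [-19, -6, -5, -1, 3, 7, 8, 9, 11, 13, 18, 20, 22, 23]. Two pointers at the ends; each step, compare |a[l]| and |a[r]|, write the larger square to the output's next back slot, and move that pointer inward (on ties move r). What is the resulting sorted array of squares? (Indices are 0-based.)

l=0 r=13: |-19|<=|23| out[13]=529, r--
l=0 r=12: |-19|<=|22| out[12]=484, r--
l=0 r=11: |-19|<=|20| out[11]=400, r--
l=0 r=10: |-19|>|18| out[10]=361, l++
l=1 r=10: |-6|<=|18| out[9]=324, r--
l=1 r=9: |-6|<=|13| out[8]=169, r--
l=1 r=8: |-6|<=|11| out[7]=121, r--
l=1 r=7: |-6|<=|9| out[6]=81, r--
l=1 r=6: |-6|<=|8| out[5]=64, r--
l=1 r=5: |-6|<=|7| out[4]=49, r--
l=1 r=4: |-6|>|3| out[3]=36, l++
l=2 r=4: |-5|>|3| out[2]=25, l++
l=3 r=4: |-1|<=|3| out[1]=9, r--
l=3 r=3: |-1|<=|-1| out[0]=1, r--

[1, 9, 25, 36, 49, 64, 81, 121, 169, 324, 361, 400, 484, 529]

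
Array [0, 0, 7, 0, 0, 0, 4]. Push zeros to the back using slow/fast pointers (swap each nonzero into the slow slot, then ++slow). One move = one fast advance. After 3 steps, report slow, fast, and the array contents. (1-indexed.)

slow=2, fast=4, a=[7, 0, 0, 0, 0, 0, 4]

(s=1,f=1) a[fast]=0 → fast++
(s=1,f=2) a[fast]=0 → fast++
(s=1,f=3) a[fast]=7≠0 swap→a[1]=7 → slow++,fast++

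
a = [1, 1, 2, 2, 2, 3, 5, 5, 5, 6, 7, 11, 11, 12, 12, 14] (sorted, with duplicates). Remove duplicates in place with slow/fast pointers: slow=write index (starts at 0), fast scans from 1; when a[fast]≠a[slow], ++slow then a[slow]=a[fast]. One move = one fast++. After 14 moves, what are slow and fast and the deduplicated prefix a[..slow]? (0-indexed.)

(s=0,f=1) a[fast]=1=a[slow] dup → fast++
(s=0,f=2) a[fast]=2≠a[slow]=1 write a[1]=2 → slow++,fast++
(s=1,f=3) a[fast]=2=a[slow] dup → fast++
(s=1,f=4) a[fast]=2=a[slow] dup → fast++
(s=1,f=5) a[fast]=3≠a[slow]=2 write a[2]=3 → slow++,fast++
(s=2,f=6) a[fast]=5≠a[slow]=3 write a[3]=5 → slow++,fast++
(s=3,f=7) a[fast]=5=a[slow] dup → fast++
(s=3,f=8) a[fast]=5=a[slow] dup → fast++
(s=3,f=9) a[fast]=6≠a[slow]=5 write a[4]=6 → slow++,fast++
(s=4,f=10) a[fast]=7≠a[slow]=6 write a[5]=7 → slow++,fast++
(s=5,f=11) a[fast]=11≠a[slow]=7 write a[6]=11 → slow++,fast++
(s=6,f=12) a[fast]=11=a[slow] dup → fast++
(s=6,f=13) a[fast]=12≠a[slow]=11 write a[7]=12 → slow++,fast++
(s=7,f=14) a[fast]=12=a[slow] dup → fast++

slow=7, fast=15, prefix=[1, 2, 3, 5, 6, 7, 11, 12]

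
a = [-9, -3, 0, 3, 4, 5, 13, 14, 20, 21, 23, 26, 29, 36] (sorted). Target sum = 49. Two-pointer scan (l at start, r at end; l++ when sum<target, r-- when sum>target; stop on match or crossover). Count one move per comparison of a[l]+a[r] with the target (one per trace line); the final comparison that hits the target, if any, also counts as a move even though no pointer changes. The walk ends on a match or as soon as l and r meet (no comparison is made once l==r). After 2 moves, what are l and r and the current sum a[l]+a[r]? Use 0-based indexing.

l=2, r=13, sum=36

[0,13] -9+36=27 <49 → l++
[1,13] -3+36=33 <49 → l++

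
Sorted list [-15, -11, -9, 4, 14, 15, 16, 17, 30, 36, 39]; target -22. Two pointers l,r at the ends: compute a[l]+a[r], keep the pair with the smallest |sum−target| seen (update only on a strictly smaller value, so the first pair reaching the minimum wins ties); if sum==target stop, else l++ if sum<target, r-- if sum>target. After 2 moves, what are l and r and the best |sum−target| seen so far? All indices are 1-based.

[1,11] -15+39=24 d=46 * → r--
[1,10] -15+36=21 d=43 * → r--

l=1, r=9, best |Δ|=43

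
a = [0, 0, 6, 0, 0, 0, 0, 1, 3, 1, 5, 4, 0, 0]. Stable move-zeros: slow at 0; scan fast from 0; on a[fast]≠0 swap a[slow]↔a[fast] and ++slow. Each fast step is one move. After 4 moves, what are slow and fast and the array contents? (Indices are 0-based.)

slow=1, fast=4, a=[6, 0, 0, 0, 0, 0, 0, 1, 3, 1, 5, 4, 0, 0]

(s=0,f=0) a[fast]=0 → fast++
(s=0,f=1) a[fast]=0 → fast++
(s=0,f=2) a[fast]=6≠0 swap→a[0]=6 → slow++,fast++
(s=1,f=3) a[fast]=0 → fast++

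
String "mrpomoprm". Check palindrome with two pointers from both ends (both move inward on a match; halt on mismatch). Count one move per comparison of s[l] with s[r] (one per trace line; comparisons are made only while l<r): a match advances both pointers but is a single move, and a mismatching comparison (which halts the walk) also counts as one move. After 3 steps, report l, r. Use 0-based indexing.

l=3, r=5

l=0 r=8: 'm'=='m', l++,r--
l=1 r=7: 'r'=='r', l++,r--
l=2 r=6: 'p'=='p', l++,r--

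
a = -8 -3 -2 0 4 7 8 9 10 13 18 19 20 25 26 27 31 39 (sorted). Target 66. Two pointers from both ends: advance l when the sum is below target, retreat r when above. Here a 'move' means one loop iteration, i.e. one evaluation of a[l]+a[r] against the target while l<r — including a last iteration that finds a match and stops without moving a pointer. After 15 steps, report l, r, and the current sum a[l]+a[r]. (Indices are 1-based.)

l=16, r=18, sum=66

l=1 r=18: -8+39=31 <66, l++
l=2 r=18: -3+39=36 <66, l++
l=3 r=18: -2+39=37 <66, l++
l=4 r=18: 0+39=39 <66, l++
l=5 r=18: 4+39=43 <66, l++
l=6 r=18: 7+39=46 <66, l++
l=7 r=18: 8+39=47 <66, l++
l=8 r=18: 9+39=48 <66, l++
l=9 r=18: 10+39=49 <66, l++
l=10 r=18: 13+39=52 <66, l++
l=11 r=18: 18+39=57 <66, l++
l=12 r=18: 19+39=58 <66, l++
l=13 r=18: 20+39=59 <66, l++
l=14 r=18: 25+39=64 <66, l++
l=15 r=18: 26+39=65 <66, l++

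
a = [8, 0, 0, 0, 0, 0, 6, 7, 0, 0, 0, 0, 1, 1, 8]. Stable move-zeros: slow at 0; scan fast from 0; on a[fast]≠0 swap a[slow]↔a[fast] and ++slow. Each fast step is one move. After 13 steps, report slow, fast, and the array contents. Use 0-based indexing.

slow=0 fast=0: a[fast]=8≠0 swap→a[0]=8, slow++,fast++
slow=1 fast=1: a[fast]=0, fast++
slow=1 fast=2: a[fast]=0, fast++
slow=1 fast=3: a[fast]=0, fast++
slow=1 fast=4: a[fast]=0, fast++
slow=1 fast=5: a[fast]=0, fast++
slow=1 fast=6: a[fast]=6≠0 swap→a[1]=6, slow++,fast++
slow=2 fast=7: a[fast]=7≠0 swap→a[2]=7, slow++,fast++
slow=3 fast=8: a[fast]=0, fast++
slow=3 fast=9: a[fast]=0, fast++
slow=3 fast=10: a[fast]=0, fast++
slow=3 fast=11: a[fast]=0, fast++
slow=3 fast=12: a[fast]=1≠0 swap→a[3]=1, slow++,fast++

slow=4, fast=13, a=[8, 6, 7, 1, 0, 0, 0, 0, 0, 0, 0, 0, 0, 1, 8]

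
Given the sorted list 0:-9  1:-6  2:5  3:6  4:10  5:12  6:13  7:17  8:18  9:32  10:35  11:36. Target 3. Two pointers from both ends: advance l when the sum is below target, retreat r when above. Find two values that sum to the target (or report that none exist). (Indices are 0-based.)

[0,11] -9+36=27 >3 → r--
[0,10] -9+35=26 >3 → r--
[0,9] -9+32=23 >3 → r--
[0,8] -9+18=9 >3 → r--
[0,7] -9+17=8 >3 → r--
[0,6] -9+13=4 >3 → r--
[0,5] -9+12=3 → found

(-9, 12)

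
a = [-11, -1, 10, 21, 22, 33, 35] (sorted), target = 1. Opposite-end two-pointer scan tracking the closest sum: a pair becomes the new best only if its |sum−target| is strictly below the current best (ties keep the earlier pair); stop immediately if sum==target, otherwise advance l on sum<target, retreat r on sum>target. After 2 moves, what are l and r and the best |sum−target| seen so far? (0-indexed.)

l=0 r=6: -11+35=24 d=23 *, r--
l=0 r=5: -11+33=22 d=21 *, r--

l=0, r=4, best |Δ|=21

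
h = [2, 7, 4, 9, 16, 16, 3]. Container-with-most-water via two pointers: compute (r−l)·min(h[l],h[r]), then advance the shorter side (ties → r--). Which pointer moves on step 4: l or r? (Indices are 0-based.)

l

l=0 r=6: min(2,3)*6=12 best=12 *, l++
l=1 r=6: min(7,3)*5=15 best=15 *, r--
l=1 r=5: min(7,16)*4=28 best=28 *, l++
l=2 r=5: min(4,16)*3=12 best=28, l++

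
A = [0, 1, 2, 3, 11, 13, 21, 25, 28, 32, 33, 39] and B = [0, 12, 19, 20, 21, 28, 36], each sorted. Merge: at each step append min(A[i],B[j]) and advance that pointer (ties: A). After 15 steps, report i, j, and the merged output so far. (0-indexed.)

i=9, j=6, merged so far=[0, 0, 1, 2, 3, 11, 12, 13, 19, 20, 21, 21, 25, 28, 28]

[i=0,j=0] A[i]=0<=B[j]=0 take 0 → i++
[i=1,j=0] A[i]=1>B[j]=0 take 0 → j++
[i=1,j=1] A[i]=1<=B[j]=12 take 1 → i++
[i=2,j=1] A[i]=2<=B[j]=12 take 2 → i++
[i=3,j=1] A[i]=3<=B[j]=12 take 3 → i++
[i=4,j=1] A[i]=11<=B[j]=12 take 11 → i++
[i=5,j=1] A[i]=13>B[j]=12 take 12 → j++
[i=5,j=2] A[i]=13<=B[j]=19 take 13 → i++
[i=6,j=2] A[i]=21>B[j]=19 take 19 → j++
[i=6,j=3] A[i]=21>B[j]=20 take 20 → j++
[i=6,j=4] A[i]=21<=B[j]=21 take 21 → i++
[i=7,j=4] A[i]=25>B[j]=21 take 21 → j++
[i=7,j=5] A[i]=25<=B[j]=28 take 25 → i++
[i=8,j=5] A[i]=28<=B[j]=28 take 28 → i++
[i=9,j=5] A[i]=32>B[j]=28 take 28 → j++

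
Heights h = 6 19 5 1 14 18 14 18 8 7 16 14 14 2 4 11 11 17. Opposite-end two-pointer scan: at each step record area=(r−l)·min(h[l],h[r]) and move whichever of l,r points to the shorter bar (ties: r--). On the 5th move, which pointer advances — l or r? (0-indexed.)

r

[0,17] min(6,17)*17=102 best=102 * → l++
[1,17] min(19,17)*16=272 best=272 * → r--
[1,16] min(19,11)*15=165 best=272 → r--
[1,15] min(19,11)*14=154 best=272 → r--
[1,14] min(19,4)*13=52 best=272 → r--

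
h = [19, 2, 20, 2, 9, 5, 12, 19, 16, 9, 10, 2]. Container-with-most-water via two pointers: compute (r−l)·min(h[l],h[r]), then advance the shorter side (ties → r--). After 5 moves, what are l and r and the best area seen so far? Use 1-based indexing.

l=1, r=7, best area=133

l=1 r=12: min(19,2)*11=22 best=22 *, r--
l=1 r=11: min(19,10)*10=100 best=100 *, r--
l=1 r=10: min(19,9)*9=81 best=100, r--
l=1 r=9: min(19,16)*8=128 best=128 *, r--
l=1 r=8: min(19,19)*7=133 best=133 *, r--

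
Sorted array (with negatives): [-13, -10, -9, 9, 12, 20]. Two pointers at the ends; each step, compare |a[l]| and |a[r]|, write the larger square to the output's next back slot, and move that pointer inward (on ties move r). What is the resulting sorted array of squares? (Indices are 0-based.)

[0,5] |-13|<=|20| out[5]=400 → r--
[0,4] |-13|>|12| out[4]=169 → l++
[1,4] |-10|<=|12| out[3]=144 → r--
[1,3] |-10|>|9| out[2]=100 → l++
[2,3] |-9|<=|9| out[1]=81 → r--
[2,2] |-9|<=|-9| out[0]=81 → r--

[81, 81, 100, 144, 169, 400]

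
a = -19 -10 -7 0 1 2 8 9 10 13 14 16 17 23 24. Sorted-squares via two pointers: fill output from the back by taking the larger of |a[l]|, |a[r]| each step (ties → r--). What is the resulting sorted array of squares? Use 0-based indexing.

l=0 r=14: |-19|<=|24| out[14]=576, r--
l=0 r=13: |-19|<=|23| out[13]=529, r--
l=0 r=12: |-19|>|17| out[12]=361, l++
l=1 r=12: |-10|<=|17| out[11]=289, r--
l=1 r=11: |-10|<=|16| out[10]=256, r--
l=1 r=10: |-10|<=|14| out[9]=196, r--
l=1 r=9: |-10|<=|13| out[8]=169, r--
l=1 r=8: |-10|<=|10| out[7]=100, r--
l=1 r=7: |-10|>|9| out[6]=100, l++
l=2 r=7: |-7|<=|9| out[5]=81, r--
l=2 r=6: |-7|<=|8| out[4]=64, r--
l=2 r=5: |-7|>|2| out[3]=49, l++
l=3 r=5: |0|<=|2| out[2]=4, r--
l=3 r=4: |0|<=|1| out[1]=1, r--
l=3 r=3: |0|<=|0| out[0]=0, r--

[0, 1, 4, 49, 64, 81, 100, 100, 169, 196, 256, 289, 361, 529, 576]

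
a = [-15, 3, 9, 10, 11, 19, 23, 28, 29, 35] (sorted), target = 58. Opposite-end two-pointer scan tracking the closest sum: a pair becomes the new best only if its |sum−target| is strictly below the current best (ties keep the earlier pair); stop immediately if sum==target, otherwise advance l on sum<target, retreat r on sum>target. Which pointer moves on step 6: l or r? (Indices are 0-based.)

[0,9] -15+35=20 d=38 * → l++
[1,9] 3+35=38 d=20 * → l++
[2,9] 9+35=44 d=14 * → l++
[3,9] 10+35=45 d=13 * → l++
[4,9] 11+35=46 d=12 * → l++
[5,9] 19+35=54 d=4 * → l++

l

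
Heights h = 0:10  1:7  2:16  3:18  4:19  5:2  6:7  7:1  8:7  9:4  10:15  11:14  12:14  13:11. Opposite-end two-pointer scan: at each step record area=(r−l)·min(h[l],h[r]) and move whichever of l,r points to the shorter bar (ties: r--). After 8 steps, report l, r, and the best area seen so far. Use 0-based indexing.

[0,13] min(10,11)*13=130 best=130 * → l++
[1,13] min(7,11)*12=84 best=130 → l++
[2,13] min(16,11)*11=121 best=130 → r--
[2,12] min(16,14)*10=140 best=140 * → r--
[2,11] min(16,14)*9=126 best=140 → r--
[2,10] min(16,15)*8=120 best=140 → r--
[2,9] min(16,4)*7=28 best=140 → r--
[2,8] min(16,7)*6=42 best=140 → r--

l=2, r=7, best area=140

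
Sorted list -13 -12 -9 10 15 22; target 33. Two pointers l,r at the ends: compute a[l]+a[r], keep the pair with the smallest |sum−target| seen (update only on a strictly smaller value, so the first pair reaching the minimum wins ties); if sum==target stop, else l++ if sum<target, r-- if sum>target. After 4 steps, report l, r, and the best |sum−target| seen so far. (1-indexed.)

l=5, r=6, best |Δ|=1

l=1 r=6: -13+22=9 d=24 *, l++
l=2 r=6: -12+22=10 d=23 *, l++
l=3 r=6: -9+22=13 d=20 *, l++
l=4 r=6: 10+22=32 d=1 *, l++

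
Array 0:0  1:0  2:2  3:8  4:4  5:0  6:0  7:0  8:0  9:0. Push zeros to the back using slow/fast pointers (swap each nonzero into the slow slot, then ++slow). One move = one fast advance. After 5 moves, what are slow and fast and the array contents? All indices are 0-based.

slow=3, fast=5, a=[2, 8, 4, 0, 0, 0, 0, 0, 0, 0]

(s=0,f=0) a[fast]=0 → fast++
(s=0,f=1) a[fast]=0 → fast++
(s=0,f=2) a[fast]=2≠0 swap→a[0]=2 → slow++,fast++
(s=1,f=3) a[fast]=8≠0 swap→a[1]=8 → slow++,fast++
(s=2,f=4) a[fast]=4≠0 swap→a[2]=4 → slow++,fast++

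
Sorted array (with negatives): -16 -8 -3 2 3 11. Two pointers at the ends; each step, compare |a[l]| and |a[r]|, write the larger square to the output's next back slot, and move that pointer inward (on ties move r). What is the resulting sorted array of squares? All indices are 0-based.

[4, 9, 9, 64, 121, 256]

[0,5] |-16|>|11| out[5]=256 → l++
[1,5] |-8|<=|11| out[4]=121 → r--
[1,4] |-8|>|3| out[3]=64 → l++
[2,4] |-3|<=|3| out[2]=9 → r--
[2,3] |-3|>|2| out[1]=9 → l++
[3,3] |2|<=|2| out[0]=4 → r--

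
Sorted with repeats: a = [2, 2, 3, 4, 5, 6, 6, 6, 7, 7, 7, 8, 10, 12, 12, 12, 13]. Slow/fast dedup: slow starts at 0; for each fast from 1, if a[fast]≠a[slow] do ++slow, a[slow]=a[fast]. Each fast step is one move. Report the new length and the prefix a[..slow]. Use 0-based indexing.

length 10; prefix = [2, 3, 4, 5, 6, 7, 8, 10, 12, 13]

slow=0 fast=1: a[fast]=2=a[slow] dup, fast++
slow=0 fast=2: a[fast]=3≠a[slow]=2 write a[1]=3, slow++,fast++
slow=1 fast=3: a[fast]=4≠a[slow]=3 write a[2]=4, slow++,fast++
slow=2 fast=4: a[fast]=5≠a[slow]=4 write a[3]=5, slow++,fast++
slow=3 fast=5: a[fast]=6≠a[slow]=5 write a[4]=6, slow++,fast++
slow=4 fast=6: a[fast]=6=a[slow] dup, fast++
slow=4 fast=7: a[fast]=6=a[slow] dup, fast++
slow=4 fast=8: a[fast]=7≠a[slow]=6 write a[5]=7, slow++,fast++
slow=5 fast=9: a[fast]=7=a[slow] dup, fast++
slow=5 fast=10: a[fast]=7=a[slow] dup, fast++
slow=5 fast=11: a[fast]=8≠a[slow]=7 write a[6]=8, slow++,fast++
slow=6 fast=12: a[fast]=10≠a[slow]=8 write a[7]=10, slow++,fast++
slow=7 fast=13: a[fast]=12≠a[slow]=10 write a[8]=12, slow++,fast++
slow=8 fast=14: a[fast]=12=a[slow] dup, fast++
slow=8 fast=15: a[fast]=12=a[slow] dup, fast++
slow=8 fast=16: a[fast]=13≠a[slow]=12 write a[9]=13, slow++,fast++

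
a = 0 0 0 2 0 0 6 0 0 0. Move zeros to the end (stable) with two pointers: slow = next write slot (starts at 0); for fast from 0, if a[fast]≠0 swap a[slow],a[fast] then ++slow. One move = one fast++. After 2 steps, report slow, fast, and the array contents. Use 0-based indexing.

(s=0,f=0) a[fast]=0 → fast++
(s=0,f=1) a[fast]=0 → fast++

slow=0, fast=2, a=[0, 0, 0, 2, 0, 0, 6, 0, 0, 0]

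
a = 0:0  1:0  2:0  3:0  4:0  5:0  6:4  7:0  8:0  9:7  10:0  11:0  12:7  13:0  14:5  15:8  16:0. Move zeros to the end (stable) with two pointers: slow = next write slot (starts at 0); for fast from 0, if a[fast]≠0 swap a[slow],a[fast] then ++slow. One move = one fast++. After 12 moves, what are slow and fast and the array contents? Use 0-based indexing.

(s=0,f=0) a[fast]=0 → fast++
(s=0,f=1) a[fast]=0 → fast++
(s=0,f=2) a[fast]=0 → fast++
(s=0,f=3) a[fast]=0 → fast++
(s=0,f=4) a[fast]=0 → fast++
(s=0,f=5) a[fast]=0 → fast++
(s=0,f=6) a[fast]=4≠0 swap→a[0]=4 → slow++,fast++
(s=1,f=7) a[fast]=0 → fast++
(s=1,f=8) a[fast]=0 → fast++
(s=1,f=9) a[fast]=7≠0 swap→a[1]=7 → slow++,fast++
(s=2,f=10) a[fast]=0 → fast++
(s=2,f=11) a[fast]=0 → fast++

slow=2, fast=12, a=[4, 7, 0, 0, 0, 0, 0, 0, 0, 0, 0, 0, 7, 0, 5, 8, 0]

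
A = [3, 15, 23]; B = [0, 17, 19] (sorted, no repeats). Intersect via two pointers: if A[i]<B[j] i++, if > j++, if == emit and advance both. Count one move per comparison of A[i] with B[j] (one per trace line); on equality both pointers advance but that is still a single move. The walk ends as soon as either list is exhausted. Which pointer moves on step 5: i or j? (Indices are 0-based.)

[i=0,j=0] 3>0 → j++
[i=0,j=1] 3<17 → i++
[i=1,j=1] 15<17 → i++
[i=2,j=1] 23>17 → j++
[i=2,j=2] 23>19 → j++

j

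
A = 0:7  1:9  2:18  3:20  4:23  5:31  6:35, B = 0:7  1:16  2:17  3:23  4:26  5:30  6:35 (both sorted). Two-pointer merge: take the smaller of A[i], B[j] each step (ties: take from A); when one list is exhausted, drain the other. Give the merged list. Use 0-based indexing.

[i=0,j=0] A[i]=7<=B[j]=7 take 7 → i++
[i=1,j=0] A[i]=9>B[j]=7 take 7 → j++
[i=1,j=1] A[i]=9<=B[j]=16 take 9 → i++
[i=2,j=1] A[i]=18>B[j]=16 take 16 → j++
[i=2,j=2] A[i]=18>B[j]=17 take 17 → j++
[i=2,j=3] A[i]=18<=B[j]=23 take 18 → i++
[i=3,j=3] A[i]=20<=B[j]=23 take 20 → i++
[i=4,j=3] A[i]=23<=B[j]=23 take 23 → i++
[i=5,j=3] A[i]=31>B[j]=23 take 23 → j++
[i=5,j=4] A[i]=31>B[j]=26 take 26 → j++
[i=5,j=5] A[i]=31>B[j]=30 take 30 → j++
[i=5,j=6] A[i]=31<=B[j]=35 take 31 → i++
[i=6,j=6] A[i]=35<=B[j]=35 take 35 → i++
[i=7,j=6] A done, take B[j]=35 → j++

[7, 7, 9, 16, 17, 18, 20, 23, 23, 26, 30, 31, 35, 35]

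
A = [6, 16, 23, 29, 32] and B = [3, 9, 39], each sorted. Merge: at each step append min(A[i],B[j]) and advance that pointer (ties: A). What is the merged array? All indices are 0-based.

[3, 6, 9, 16, 23, 29, 32, 39]

[i=0,j=0] A[i]=6>B[j]=3 take 3 → j++
[i=0,j=1] A[i]=6<=B[j]=9 take 6 → i++
[i=1,j=1] A[i]=16>B[j]=9 take 9 → j++
[i=1,j=2] A[i]=16<=B[j]=39 take 16 → i++
[i=2,j=2] A[i]=23<=B[j]=39 take 23 → i++
[i=3,j=2] A[i]=29<=B[j]=39 take 29 → i++
[i=4,j=2] A[i]=32<=B[j]=39 take 32 → i++
[i=5,j=2] A done, take B[j]=39 → j++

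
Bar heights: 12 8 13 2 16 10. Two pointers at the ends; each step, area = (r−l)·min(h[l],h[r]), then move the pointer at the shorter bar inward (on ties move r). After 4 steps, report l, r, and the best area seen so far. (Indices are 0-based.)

l=3, r=4, best area=50

[0,5] min(12,10)*5=50 best=50 * → r--
[0,4] min(12,16)*4=48 best=50 → l++
[1,4] min(8,16)*3=24 best=50 → l++
[2,4] min(13,16)*2=26 best=50 → l++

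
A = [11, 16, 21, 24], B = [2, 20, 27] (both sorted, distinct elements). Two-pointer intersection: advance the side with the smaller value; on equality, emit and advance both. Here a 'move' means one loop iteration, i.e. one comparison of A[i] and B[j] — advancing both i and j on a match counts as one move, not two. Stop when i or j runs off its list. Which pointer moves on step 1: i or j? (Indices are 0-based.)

j

[i=0,j=0] 11>2 → j++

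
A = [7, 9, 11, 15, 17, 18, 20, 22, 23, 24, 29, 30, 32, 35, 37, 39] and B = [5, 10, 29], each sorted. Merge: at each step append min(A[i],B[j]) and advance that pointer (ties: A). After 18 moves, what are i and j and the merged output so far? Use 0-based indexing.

i=15, j=3, merged so far=[5, 7, 9, 10, 11, 15, 17, 18, 20, 22, 23, 24, 29, 29, 30, 32, 35, 37]

i=0 j=0: A[i]=7>B[j]=5 take 5, j++
i=0 j=1: A[i]=7<=B[j]=10 take 7, i++
i=1 j=1: A[i]=9<=B[j]=10 take 9, i++
i=2 j=1: A[i]=11>B[j]=10 take 10, j++
i=2 j=2: A[i]=11<=B[j]=29 take 11, i++
i=3 j=2: A[i]=15<=B[j]=29 take 15, i++
i=4 j=2: A[i]=17<=B[j]=29 take 17, i++
i=5 j=2: A[i]=18<=B[j]=29 take 18, i++
i=6 j=2: A[i]=20<=B[j]=29 take 20, i++
i=7 j=2: A[i]=22<=B[j]=29 take 22, i++
i=8 j=2: A[i]=23<=B[j]=29 take 23, i++
i=9 j=2: A[i]=24<=B[j]=29 take 24, i++
i=10 j=2: A[i]=29<=B[j]=29 take 29, i++
i=11 j=2: A[i]=30>B[j]=29 take 29, j++
i=11 j=3: B done, take A[i]=30, i++
i=12 j=3: B done, take A[i]=32, i++
i=13 j=3: B done, take A[i]=35, i++
i=14 j=3: B done, take A[i]=37, i++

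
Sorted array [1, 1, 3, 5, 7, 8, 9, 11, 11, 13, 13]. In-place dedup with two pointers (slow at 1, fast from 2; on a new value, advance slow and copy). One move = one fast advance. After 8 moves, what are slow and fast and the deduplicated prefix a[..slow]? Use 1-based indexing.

slow=1 fast=2: a[fast]=1=a[slow] dup, fast++
slow=1 fast=3: a[fast]=3≠a[slow]=1 write a[2]=3, slow++,fast++
slow=2 fast=4: a[fast]=5≠a[slow]=3 write a[3]=5, slow++,fast++
slow=3 fast=5: a[fast]=7≠a[slow]=5 write a[4]=7, slow++,fast++
slow=4 fast=6: a[fast]=8≠a[slow]=7 write a[5]=8, slow++,fast++
slow=5 fast=7: a[fast]=9≠a[slow]=8 write a[6]=9, slow++,fast++
slow=6 fast=8: a[fast]=11≠a[slow]=9 write a[7]=11, slow++,fast++
slow=7 fast=9: a[fast]=11=a[slow] dup, fast++

slow=7, fast=10, prefix=[1, 3, 5, 7, 8, 9, 11]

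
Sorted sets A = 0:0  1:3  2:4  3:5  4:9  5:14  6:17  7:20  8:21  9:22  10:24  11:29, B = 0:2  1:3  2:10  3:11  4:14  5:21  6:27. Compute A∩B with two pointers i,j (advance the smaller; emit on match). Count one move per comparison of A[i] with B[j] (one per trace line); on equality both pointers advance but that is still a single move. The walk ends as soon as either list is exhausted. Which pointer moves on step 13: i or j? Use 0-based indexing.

i

[i=0,j=0] 0<2 → i++
[i=1,j=0] 3>2 → j++
[i=1,j=1] 3==3 emit → i++,j++
[i=2,j=2] 4<10 → i++
[i=3,j=2] 5<10 → i++
[i=4,j=2] 9<10 → i++
[i=5,j=2] 14>10 → j++
[i=5,j=3] 14>11 → j++
[i=5,j=4] 14==14 emit → i++,j++
[i=6,j=5] 17<21 → i++
[i=7,j=5] 20<21 → i++
[i=8,j=5] 21==21 emit → i++,j++
[i=9,j=6] 22<27 → i++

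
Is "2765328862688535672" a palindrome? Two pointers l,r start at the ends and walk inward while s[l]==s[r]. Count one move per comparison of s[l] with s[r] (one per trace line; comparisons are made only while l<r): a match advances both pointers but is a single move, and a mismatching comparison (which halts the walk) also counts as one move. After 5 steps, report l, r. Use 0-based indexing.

[0,18] '2'=='2' → l++,r--
[1,17] '7'=='7' → l++,r--
[2,16] '6'=='6' → l++,r--
[3,15] '5'=='5' → l++,r--
[4,14] '3'=='3' → l++,r--

l=5, r=13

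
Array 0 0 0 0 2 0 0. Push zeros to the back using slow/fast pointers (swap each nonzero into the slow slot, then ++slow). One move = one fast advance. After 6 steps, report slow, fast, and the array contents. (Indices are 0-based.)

slow=1, fast=6, a=[2, 0, 0, 0, 0, 0, 0]

slow=0 fast=0: a[fast]=0, fast++
slow=0 fast=1: a[fast]=0, fast++
slow=0 fast=2: a[fast]=0, fast++
slow=0 fast=3: a[fast]=0, fast++
slow=0 fast=4: a[fast]=2≠0 swap→a[0]=2, slow++,fast++
slow=1 fast=5: a[fast]=0, fast++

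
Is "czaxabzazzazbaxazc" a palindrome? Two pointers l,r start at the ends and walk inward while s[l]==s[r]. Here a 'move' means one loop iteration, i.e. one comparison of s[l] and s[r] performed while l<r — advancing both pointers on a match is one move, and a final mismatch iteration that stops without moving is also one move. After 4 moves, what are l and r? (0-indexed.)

[0,17] 'c'=='c' → l++,r--
[1,16] 'z'=='z' → l++,r--
[2,15] 'a'=='a' → l++,r--
[3,14] 'x'=='x' → l++,r--

l=4, r=13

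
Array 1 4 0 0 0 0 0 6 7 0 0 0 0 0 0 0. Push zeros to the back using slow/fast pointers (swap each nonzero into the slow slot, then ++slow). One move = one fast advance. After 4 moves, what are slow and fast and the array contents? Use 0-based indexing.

slow=2, fast=4, a=[1, 4, 0, 0, 0, 0, 0, 6, 7, 0, 0, 0, 0, 0, 0, 0]

slow=0 fast=0: a[fast]=1≠0 swap→a[0]=1, slow++,fast++
slow=1 fast=1: a[fast]=4≠0 swap→a[1]=4, slow++,fast++
slow=2 fast=2: a[fast]=0, fast++
slow=2 fast=3: a[fast]=0, fast++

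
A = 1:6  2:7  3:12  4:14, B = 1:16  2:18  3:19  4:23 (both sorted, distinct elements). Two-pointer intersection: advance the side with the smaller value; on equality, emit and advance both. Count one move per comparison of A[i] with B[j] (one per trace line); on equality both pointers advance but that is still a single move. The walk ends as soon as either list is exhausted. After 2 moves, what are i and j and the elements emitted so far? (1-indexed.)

i=3, j=1, emitted=[]

i=1 j=1: 6<16, i++
i=2 j=1: 7<16, i++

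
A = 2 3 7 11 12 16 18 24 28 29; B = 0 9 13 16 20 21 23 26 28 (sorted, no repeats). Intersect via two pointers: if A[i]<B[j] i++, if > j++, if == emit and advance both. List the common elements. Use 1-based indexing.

[i=1,j=1] 2>0 → j++
[i=1,j=2] 2<9 → i++
[i=2,j=2] 3<9 → i++
[i=3,j=2] 7<9 → i++
[i=4,j=2] 11>9 → j++
[i=4,j=3] 11<13 → i++
[i=5,j=3] 12<13 → i++
[i=6,j=3] 16>13 → j++
[i=6,j=4] 16==16 emit → i++,j++
[i=7,j=5] 18<20 → i++
[i=8,j=5] 24>20 → j++
[i=8,j=6] 24>21 → j++
[i=8,j=7] 24>23 → j++
[i=8,j=8] 24<26 → i++
[i=9,j=8] 28>26 → j++
[i=9,j=9] 28==28 emit → i++,j++

intersection = [16, 28]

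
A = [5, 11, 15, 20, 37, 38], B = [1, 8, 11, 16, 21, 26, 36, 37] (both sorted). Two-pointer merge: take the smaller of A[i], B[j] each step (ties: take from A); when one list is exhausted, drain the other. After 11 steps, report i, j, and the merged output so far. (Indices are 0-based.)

i=4, j=7, merged so far=[1, 5, 8, 11, 11, 15, 16, 20, 21, 26, 36]

[i=0,j=0] A[i]=5>B[j]=1 take 1 → j++
[i=0,j=1] A[i]=5<=B[j]=8 take 5 → i++
[i=1,j=1] A[i]=11>B[j]=8 take 8 → j++
[i=1,j=2] A[i]=11<=B[j]=11 take 11 → i++
[i=2,j=2] A[i]=15>B[j]=11 take 11 → j++
[i=2,j=3] A[i]=15<=B[j]=16 take 15 → i++
[i=3,j=3] A[i]=20>B[j]=16 take 16 → j++
[i=3,j=4] A[i]=20<=B[j]=21 take 20 → i++
[i=4,j=4] A[i]=37>B[j]=21 take 21 → j++
[i=4,j=5] A[i]=37>B[j]=26 take 26 → j++
[i=4,j=6] A[i]=37>B[j]=36 take 36 → j++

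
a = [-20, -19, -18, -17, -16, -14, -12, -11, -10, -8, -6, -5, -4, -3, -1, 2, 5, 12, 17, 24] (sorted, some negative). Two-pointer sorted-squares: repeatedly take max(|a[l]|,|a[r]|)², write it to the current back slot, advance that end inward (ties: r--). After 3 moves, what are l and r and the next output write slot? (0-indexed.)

l=0 r=19: |-20|<=|24| out[19]=576, r--
l=0 r=18: |-20|>|17| out[18]=400, l++
l=1 r=18: |-19|>|17| out[17]=361, l++

l=2, r=18, next write slot=16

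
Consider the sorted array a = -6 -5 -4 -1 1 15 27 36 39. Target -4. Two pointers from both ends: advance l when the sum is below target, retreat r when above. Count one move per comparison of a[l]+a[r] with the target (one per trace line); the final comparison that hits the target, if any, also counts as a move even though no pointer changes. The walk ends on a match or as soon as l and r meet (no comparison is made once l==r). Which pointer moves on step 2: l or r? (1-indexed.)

r

l=1 r=9: -6+39=33 >-4, r--
l=1 r=8: -6+36=30 >-4, r--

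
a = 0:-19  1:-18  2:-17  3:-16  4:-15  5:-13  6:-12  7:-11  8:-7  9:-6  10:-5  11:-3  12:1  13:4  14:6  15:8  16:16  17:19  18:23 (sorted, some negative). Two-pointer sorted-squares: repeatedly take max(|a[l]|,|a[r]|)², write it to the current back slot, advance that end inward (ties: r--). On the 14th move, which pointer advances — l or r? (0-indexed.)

[0,18] |-19|<=|23| out[18]=529 → r--
[0,17] |-19|<=|19| out[17]=361 → r--
[0,16] |-19|>|16| out[16]=361 → l++
[1,16] |-18|>|16| out[15]=324 → l++
[2,16] |-17|>|16| out[14]=289 → l++
[3,16] |-16|<=|16| out[13]=256 → r--
[3,15] |-16|>|8| out[12]=256 → l++
[4,15] |-15|>|8| out[11]=225 → l++
[5,15] |-13|>|8| out[10]=169 → l++
[6,15] |-12|>|8| out[9]=144 → l++
[7,15] |-11|>|8| out[8]=121 → l++
[8,15] |-7|<=|8| out[7]=64 → r--
[8,14] |-7|>|6| out[6]=49 → l++
[9,14] |-6|<=|6| out[5]=36 → r--

r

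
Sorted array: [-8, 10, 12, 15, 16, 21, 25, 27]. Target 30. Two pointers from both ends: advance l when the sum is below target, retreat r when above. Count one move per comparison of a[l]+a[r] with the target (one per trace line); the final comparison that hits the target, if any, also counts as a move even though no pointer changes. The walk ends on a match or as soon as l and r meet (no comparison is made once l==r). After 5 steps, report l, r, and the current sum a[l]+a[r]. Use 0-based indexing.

l=2, r=4, sum=28

l=0 r=7: -8+27=19 <30, l++
l=1 r=7: 10+27=37 >30, r--
l=1 r=6: 10+25=35 >30, r--
l=1 r=5: 10+21=31 >30, r--
l=1 r=4: 10+16=26 <30, l++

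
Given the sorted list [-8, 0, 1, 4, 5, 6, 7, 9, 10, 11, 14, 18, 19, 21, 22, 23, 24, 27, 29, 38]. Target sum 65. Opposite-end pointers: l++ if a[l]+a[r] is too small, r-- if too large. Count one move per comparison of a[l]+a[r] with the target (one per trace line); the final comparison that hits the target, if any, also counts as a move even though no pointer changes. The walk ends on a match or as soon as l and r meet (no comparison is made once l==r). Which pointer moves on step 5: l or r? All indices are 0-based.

l=0 r=19: -8+38=30 <65, l++
l=1 r=19: 0+38=38 <65, l++
l=2 r=19: 1+38=39 <65, l++
l=3 r=19: 4+38=42 <65, l++
l=4 r=19: 5+38=43 <65, l++

l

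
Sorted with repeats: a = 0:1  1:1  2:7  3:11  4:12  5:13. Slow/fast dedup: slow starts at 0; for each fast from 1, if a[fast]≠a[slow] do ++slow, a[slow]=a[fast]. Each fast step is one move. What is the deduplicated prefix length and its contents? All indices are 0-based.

slow=0 fast=1: a[fast]=1=a[slow] dup, fast++
slow=0 fast=2: a[fast]=7≠a[slow]=1 write a[1]=7, slow++,fast++
slow=1 fast=3: a[fast]=11≠a[slow]=7 write a[2]=11, slow++,fast++
slow=2 fast=4: a[fast]=12≠a[slow]=11 write a[3]=12, slow++,fast++
slow=3 fast=5: a[fast]=13≠a[slow]=12 write a[4]=13, slow++,fast++

length 5; prefix = [1, 7, 11, 12, 13]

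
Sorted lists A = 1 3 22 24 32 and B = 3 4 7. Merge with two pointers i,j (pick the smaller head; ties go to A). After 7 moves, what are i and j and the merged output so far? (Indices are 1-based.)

i=5, j=4, merged so far=[1, 3, 3, 4, 7, 22, 24]

i=1 j=1: A[i]=1<=B[j]=3 take 1, i++
i=2 j=1: A[i]=3<=B[j]=3 take 3, i++
i=3 j=1: A[i]=22>B[j]=3 take 3, j++
i=3 j=2: A[i]=22>B[j]=4 take 4, j++
i=3 j=3: A[i]=22>B[j]=7 take 7, j++
i=3 j=4: B done, take A[i]=22, i++
i=4 j=4: B done, take A[i]=24, i++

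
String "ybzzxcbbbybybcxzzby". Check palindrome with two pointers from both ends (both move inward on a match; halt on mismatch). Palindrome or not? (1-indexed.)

not a palindrome (mismatch at 8,12)

[1,19] 'y'=='y' → l++,r--
[2,18] 'b'=='b' → l++,r--
[3,17] 'z'=='z' → l++,r--
[4,16] 'z'=='z' → l++,r--
[5,15] 'x'=='x' → l++,r--
[6,14] 'c'=='c' → l++,r--
[7,13] 'b'=='b' → l++,r--
[8,12] 'b'!='y' → stop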